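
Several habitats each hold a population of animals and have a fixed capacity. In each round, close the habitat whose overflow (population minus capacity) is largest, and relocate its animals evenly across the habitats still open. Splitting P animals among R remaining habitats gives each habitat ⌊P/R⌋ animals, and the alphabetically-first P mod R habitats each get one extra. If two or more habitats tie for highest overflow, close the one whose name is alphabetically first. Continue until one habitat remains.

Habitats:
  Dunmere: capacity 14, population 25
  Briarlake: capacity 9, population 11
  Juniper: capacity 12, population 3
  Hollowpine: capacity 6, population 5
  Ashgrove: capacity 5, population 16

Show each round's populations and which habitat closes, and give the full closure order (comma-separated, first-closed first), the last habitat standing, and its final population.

Closure order: Ashgrove, Dunmere, Briarlake, Hollowpine
Last habitat: Juniper with 60 animals

Round 1: Ashgrove=16 Briarlake=11 Dunmere=25 Hollowpine=5 Juniper=3 → close Ashgrove (overflow 11)
  16÷4 = 4 each, +1 to first 0
Round 2: Briarlake=15 Dunmere=29 Hollowpine=9 Juniper=7 → close Dunmere (overflow 15)
  29÷3 = 9 each, +1 to first 2
Round 3: Briarlake=25 Hollowpine=19 Juniper=16 → close Briarlake (overflow 16)
  25÷2 = 12 each, +1 to first 1
Round 4: Hollowpine=32 Juniper=28 → close Hollowpine (overflow 26)
  32÷1 = 32 each, +1 to first 0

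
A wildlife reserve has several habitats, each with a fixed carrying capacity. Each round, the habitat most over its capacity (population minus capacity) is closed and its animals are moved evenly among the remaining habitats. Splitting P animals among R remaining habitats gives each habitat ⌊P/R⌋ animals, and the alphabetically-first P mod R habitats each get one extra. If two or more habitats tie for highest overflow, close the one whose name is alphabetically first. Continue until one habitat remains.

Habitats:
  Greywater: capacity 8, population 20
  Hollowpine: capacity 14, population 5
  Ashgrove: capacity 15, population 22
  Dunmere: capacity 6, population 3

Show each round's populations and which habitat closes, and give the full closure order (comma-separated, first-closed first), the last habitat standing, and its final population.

Round 1: Ashgrove=22 Dunmere=3 Greywater=20 Hollowpine=5 → close Greywater (overflow 12)
  20÷3 = 6 each, +1 to first 2
Round 2: Ashgrove=29 Dunmere=10 Hollowpine=11 → close Ashgrove (overflow 14)
  29÷2 = 14 each, +1 to first 1
Round 3: Dunmere=25 Hollowpine=25 → close Dunmere (overflow 19)
  25÷1 = 25 each, +1 to first 0

Closure order: Greywater, Ashgrove, Dunmere
Last habitat: Hollowpine with 50 animals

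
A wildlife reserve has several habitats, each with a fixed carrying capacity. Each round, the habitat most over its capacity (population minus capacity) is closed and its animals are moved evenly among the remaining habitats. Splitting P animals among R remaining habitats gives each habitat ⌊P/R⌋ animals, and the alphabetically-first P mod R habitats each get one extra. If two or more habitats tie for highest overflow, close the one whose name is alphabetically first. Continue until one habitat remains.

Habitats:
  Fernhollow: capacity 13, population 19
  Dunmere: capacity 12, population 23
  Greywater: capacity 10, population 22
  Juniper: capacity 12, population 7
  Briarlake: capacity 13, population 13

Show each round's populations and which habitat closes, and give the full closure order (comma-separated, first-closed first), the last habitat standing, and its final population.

Closure order: Greywater, Dunmere, Fernhollow, Briarlake
Last habitat: Juniper with 84 animals

Round 1: Briarlake=13 Dunmere=23 Fernhollow=19 Greywater=22 Juniper=7 → close Greywater (overflow 12)
  22÷4 = 5 each, +1 to first 2
Round 2: Briarlake=19 Dunmere=29 Fernhollow=24 Juniper=12 → close Dunmere (overflow 17)
  29÷3 = 9 each, +1 to first 2
Round 3: Briarlake=29 Fernhollow=34 Juniper=21 → close Fernhollow (overflow 21)
  34÷2 = 17 each, +1 to first 0
Round 4: Briarlake=46 Juniper=38 → close Briarlake (overflow 33)
  46÷1 = 46 each, +1 to first 0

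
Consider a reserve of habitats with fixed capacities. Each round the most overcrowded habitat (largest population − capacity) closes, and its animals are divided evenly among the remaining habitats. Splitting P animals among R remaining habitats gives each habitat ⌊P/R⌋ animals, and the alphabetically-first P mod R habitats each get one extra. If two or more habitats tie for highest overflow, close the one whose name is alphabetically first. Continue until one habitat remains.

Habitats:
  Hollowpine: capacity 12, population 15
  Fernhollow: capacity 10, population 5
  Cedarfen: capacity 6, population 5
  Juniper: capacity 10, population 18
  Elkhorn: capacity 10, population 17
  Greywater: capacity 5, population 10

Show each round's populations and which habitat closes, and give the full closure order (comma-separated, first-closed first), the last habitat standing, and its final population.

Closure order: Juniper, Elkhorn, Greywater, Hollowpine, Cedarfen
Last habitat: Fernhollow with 70 animals

Round 1: Cedarfen=5 Elkhorn=17 Fernhollow=5 Greywater=10 Hollowpine=15 Juniper=18 → close Juniper (overflow 8)
  18÷5 = 3 each, +1 to first 3
Round 2: Cedarfen=9 Elkhorn=21 Fernhollow=9 Greywater=13 Hollowpine=18 → close Elkhorn (overflow 11)
  21÷4 = 5 each, +1 to first 1
Round 3: Cedarfen=15 Fernhollow=14 Greywater=18 Hollowpine=23 → close Greywater (overflow 13)
  18÷3 = 6 each, +1 to first 0
Round 4: Cedarfen=21 Fernhollow=20 Hollowpine=29 → close Hollowpine (overflow 17)
  29÷2 = 14 each, +1 to first 1
Round 5: Cedarfen=36 Fernhollow=34 → close Cedarfen (overflow 30)
  36÷1 = 36 each, +1 to first 0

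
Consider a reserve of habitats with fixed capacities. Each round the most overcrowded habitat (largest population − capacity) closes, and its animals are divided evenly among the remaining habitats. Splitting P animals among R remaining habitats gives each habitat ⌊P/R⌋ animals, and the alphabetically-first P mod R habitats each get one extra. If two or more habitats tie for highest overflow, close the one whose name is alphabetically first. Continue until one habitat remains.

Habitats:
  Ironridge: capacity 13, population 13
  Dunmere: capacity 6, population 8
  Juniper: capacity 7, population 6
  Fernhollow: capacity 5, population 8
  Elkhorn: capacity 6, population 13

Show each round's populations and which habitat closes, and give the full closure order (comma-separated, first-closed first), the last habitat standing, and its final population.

Round 1: Dunmere=8 Elkhorn=13 Fernhollow=8 Ironridge=13 Juniper=6 → close Elkhorn (overflow 7)
  13÷4 = 3 each, +1 to first 1
Round 2: Dunmere=12 Fernhollow=11 Ironridge=16 Juniper=9 → close Dunmere (overflow 6)
  12÷3 = 4 each, +1 to first 0
Round 3: Fernhollow=15 Ironridge=20 Juniper=13 → close Fernhollow (overflow 10)
  15÷2 = 7 each, +1 to first 1
Round 4: Ironridge=28 Juniper=20 → close Ironridge (overflow 15)
  28÷1 = 28 each, +1 to first 0

Closure order: Elkhorn, Dunmere, Fernhollow, Ironridge
Last habitat: Juniper with 48 animals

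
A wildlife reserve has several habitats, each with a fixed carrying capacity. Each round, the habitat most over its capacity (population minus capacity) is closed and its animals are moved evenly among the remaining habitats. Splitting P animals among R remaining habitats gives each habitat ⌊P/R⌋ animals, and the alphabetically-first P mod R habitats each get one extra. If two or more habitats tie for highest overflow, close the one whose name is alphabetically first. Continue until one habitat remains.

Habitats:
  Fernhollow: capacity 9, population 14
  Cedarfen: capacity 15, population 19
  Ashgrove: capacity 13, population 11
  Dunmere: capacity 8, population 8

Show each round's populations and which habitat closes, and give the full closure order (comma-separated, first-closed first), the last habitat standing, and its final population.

Round 1: Ashgrove=11 Cedarfen=19 Dunmere=8 Fernhollow=14 → close Fernhollow (overflow 5)
  14÷3 = 4 each, +1 to first 2
Round 2: Ashgrove=16 Cedarfen=24 Dunmere=12 → close Cedarfen (overflow 9)
  24÷2 = 12 each, +1 to first 0
Round 3: Ashgrove=28 Dunmere=24 → close Dunmere (overflow 16)
  24÷1 = 24 each, +1 to first 0

Closure order: Fernhollow, Cedarfen, Dunmere
Last habitat: Ashgrove with 52 animals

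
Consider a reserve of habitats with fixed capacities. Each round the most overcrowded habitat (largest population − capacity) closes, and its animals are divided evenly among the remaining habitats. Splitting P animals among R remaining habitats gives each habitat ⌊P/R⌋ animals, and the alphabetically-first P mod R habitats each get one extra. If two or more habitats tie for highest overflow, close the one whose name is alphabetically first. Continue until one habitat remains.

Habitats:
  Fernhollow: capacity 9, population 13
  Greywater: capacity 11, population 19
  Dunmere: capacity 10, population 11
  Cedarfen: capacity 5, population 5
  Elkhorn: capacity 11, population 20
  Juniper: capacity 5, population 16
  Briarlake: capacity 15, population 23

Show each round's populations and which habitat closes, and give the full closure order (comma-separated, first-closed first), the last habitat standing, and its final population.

Closure order: Juniper, Elkhorn, Briarlake, Greywater, Dunmere, Fernhollow
Last habitat: Cedarfen with 107 animals

Round 1: Briarlake=23 Cedarfen=5 Dunmere=11 Elkhorn=20 Fernhollow=13 Greywater=19 Juniper=16 → close Juniper (overflow 11)
  16÷6 = 2 each, +1 to first 4
Round 2: Briarlake=26 Cedarfen=8 Dunmere=14 Elkhorn=23 Fernhollow=15 Greywater=21 → close Elkhorn (overflow 12)
  23÷5 = 4 each, +1 to first 3
Round 3: Briarlake=31 Cedarfen=13 Dunmere=19 Fernhollow=19 Greywater=25 → close Briarlake (overflow 16)
  31÷4 = 7 each, +1 to first 3
Round 4: Cedarfen=21 Dunmere=27 Fernhollow=27 Greywater=32 → close Greywater (overflow 21)
  32÷3 = 10 each, +1 to first 2
Round 5: Cedarfen=32 Dunmere=38 Fernhollow=37 → close Dunmere (overflow 28)
  38÷2 = 19 each, +1 to first 0
Round 6: Cedarfen=51 Fernhollow=56 → close Fernhollow (overflow 47)
  56÷1 = 56 each, +1 to first 0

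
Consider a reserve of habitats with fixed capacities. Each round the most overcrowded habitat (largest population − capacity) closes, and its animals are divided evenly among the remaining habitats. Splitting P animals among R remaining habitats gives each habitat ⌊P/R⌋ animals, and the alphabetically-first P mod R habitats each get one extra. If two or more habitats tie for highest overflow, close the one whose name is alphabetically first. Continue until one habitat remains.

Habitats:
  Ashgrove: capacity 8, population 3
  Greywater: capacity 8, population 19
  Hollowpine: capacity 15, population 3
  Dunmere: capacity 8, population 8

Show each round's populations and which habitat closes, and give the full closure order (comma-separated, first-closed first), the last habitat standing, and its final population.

Round 1: Ashgrove=3 Dunmere=8 Greywater=19 Hollowpine=3 → close Greywater (overflow 11)
  19÷3 = 6 each, +1 to first 1
Round 2: Ashgrove=10 Dunmere=14 Hollowpine=9 → close Dunmere (overflow 6)
  14÷2 = 7 each, +1 to first 0
Round 3: Ashgrove=17 Hollowpine=16 → close Ashgrove (overflow 9)
  17÷1 = 17 each, +1 to first 0

Closure order: Greywater, Dunmere, Ashgrove
Last habitat: Hollowpine with 33 animals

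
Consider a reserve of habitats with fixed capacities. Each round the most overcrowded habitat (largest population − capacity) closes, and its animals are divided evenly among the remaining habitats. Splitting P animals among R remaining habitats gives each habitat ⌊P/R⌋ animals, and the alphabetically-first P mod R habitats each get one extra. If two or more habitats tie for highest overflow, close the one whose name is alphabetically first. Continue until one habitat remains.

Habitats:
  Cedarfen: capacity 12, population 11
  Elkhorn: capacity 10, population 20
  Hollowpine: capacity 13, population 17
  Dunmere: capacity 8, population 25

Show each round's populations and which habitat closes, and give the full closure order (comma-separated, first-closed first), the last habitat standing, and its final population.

Closure order: Dunmere, Elkhorn, Hollowpine
Last habitat: Cedarfen with 73 animals

Round 1: Cedarfen=11 Dunmere=25 Elkhorn=20 Hollowpine=17 → close Dunmere (overflow 17)
  25÷3 = 8 each, +1 to first 1
Round 2: Cedarfen=20 Elkhorn=28 Hollowpine=25 → close Elkhorn (overflow 18)
  28÷2 = 14 each, +1 to first 0
Round 3: Cedarfen=34 Hollowpine=39 → close Hollowpine (overflow 26)
  39÷1 = 39 each, +1 to first 0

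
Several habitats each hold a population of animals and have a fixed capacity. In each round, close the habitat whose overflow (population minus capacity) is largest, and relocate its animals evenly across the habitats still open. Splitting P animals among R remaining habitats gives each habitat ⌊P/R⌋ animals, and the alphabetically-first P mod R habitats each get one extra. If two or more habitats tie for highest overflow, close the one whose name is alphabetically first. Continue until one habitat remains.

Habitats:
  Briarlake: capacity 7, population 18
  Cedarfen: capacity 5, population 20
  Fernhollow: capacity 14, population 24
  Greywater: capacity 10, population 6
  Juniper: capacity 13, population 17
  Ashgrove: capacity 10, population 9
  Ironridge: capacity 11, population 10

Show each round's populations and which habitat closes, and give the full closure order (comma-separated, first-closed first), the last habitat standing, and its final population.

Closure order: Cedarfen, Briarlake, Fernhollow, Juniper, Ashgrove, Ironridge
Last habitat: Greywater with 104 animals

Round 1: Ashgrove=9 Briarlake=18 Cedarfen=20 Fernhollow=24 Greywater=6 Ironridge=10 Juniper=17 → close Cedarfen (overflow 15)
  20÷6 = 3 each, +1 to first 2
Round 2: Ashgrove=13 Briarlake=22 Fernhollow=27 Greywater=9 Ironridge=13 Juniper=20 → close Briarlake (overflow 15)
  22÷5 = 4 each, +1 to first 2
Round 3: Ashgrove=18 Fernhollow=32 Greywater=13 Ironridge=17 Juniper=24 → close Fernhollow (overflow 18)
  32÷4 = 8 each, +1 to first 0
Round 4: Ashgrove=26 Greywater=21 Ironridge=25 Juniper=32 → close Juniper (overflow 19)
  32÷3 = 10 each, +1 to first 2
Round 5: Ashgrove=37 Greywater=32 Ironridge=35 → close Ashgrove (overflow 27)
  37÷2 = 18 each, +1 to first 1
Round 6: Greywater=51 Ironridge=53 → close Ironridge (overflow 42)
  53÷1 = 53 each, +1 to first 0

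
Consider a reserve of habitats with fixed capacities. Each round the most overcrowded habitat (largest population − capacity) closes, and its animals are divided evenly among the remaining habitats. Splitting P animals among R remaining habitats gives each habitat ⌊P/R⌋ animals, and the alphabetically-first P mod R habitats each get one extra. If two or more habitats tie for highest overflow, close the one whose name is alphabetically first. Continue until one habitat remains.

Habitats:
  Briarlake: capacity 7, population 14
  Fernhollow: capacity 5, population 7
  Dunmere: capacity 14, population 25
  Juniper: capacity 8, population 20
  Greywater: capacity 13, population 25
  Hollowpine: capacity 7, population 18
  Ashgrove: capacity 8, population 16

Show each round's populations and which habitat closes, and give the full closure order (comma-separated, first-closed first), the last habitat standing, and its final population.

Closure order: Greywater, Juniper, Dunmere, Ashgrove, Hollowpine, Briarlake
Last habitat: Fernhollow with 125 animals

Round 1: Ashgrove=16 Briarlake=14 Dunmere=25 Fernhollow=7 Greywater=25 Hollowpine=18 Juniper=20 → close Greywater (overflow 12)
  25÷6 = 4 each, +1 to first 1
Round 2: Ashgrove=21 Briarlake=18 Dunmere=29 Fernhollow=11 Hollowpine=22 Juniper=24 → close Juniper (overflow 16)
  24÷5 = 4 each, +1 to first 4
Round 3: Ashgrove=26 Briarlake=23 Dunmere=34 Fernhollow=16 Hollowpine=26 → close Dunmere (overflow 20)
  34÷4 = 8 each, +1 to first 2
Round 4: Ashgrove=35 Briarlake=32 Fernhollow=24 Hollowpine=34 → close Ashgrove (overflow 27)
  35÷3 = 11 each, +1 to first 2
Round 5: Briarlake=44 Fernhollow=36 Hollowpine=45 → close Hollowpine (overflow 38)
  45÷2 = 22 each, +1 to first 1
Round 6: Briarlake=67 Fernhollow=58 → close Briarlake (overflow 60)
  67÷1 = 67 each, +1 to first 0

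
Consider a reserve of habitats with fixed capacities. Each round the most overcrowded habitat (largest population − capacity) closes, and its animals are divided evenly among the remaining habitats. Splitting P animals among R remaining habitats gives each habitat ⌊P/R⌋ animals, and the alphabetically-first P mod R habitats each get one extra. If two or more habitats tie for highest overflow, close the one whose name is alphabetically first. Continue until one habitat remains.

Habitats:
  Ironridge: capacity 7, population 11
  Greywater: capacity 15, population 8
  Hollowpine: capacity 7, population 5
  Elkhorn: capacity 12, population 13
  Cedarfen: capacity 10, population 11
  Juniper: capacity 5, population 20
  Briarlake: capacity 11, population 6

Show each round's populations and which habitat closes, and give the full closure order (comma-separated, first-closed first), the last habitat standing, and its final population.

Round 1: Briarlake=6 Cedarfen=11 Elkhorn=13 Greywater=8 Hollowpine=5 Ironridge=11 Juniper=20 → close Juniper (overflow 15)
  20÷6 = 3 each, +1 to first 2
Round 2: Briarlake=10 Cedarfen=15 Elkhorn=16 Greywater=11 Hollowpine=8 Ironridge=14 → close Ironridge (overflow 7)
  14÷5 = 2 each, +1 to first 4
Round 3: Briarlake=13 Cedarfen=18 Elkhorn=19 Greywater=14 Hollowpine=10 → close Cedarfen (overflow 8)
  18÷4 = 4 each, +1 to first 2
Round 4: Briarlake=18 Elkhorn=24 Greywater=18 Hollowpine=14 → close Elkhorn (overflow 12)
  24÷3 = 8 each, +1 to first 0
Round 5: Briarlake=26 Greywater=26 Hollowpine=22 → close Briarlake (overflow 15)
  26÷2 = 13 each, +1 to first 0
Round 6: Greywater=39 Hollowpine=35 → close Hollowpine (overflow 28)
  35÷1 = 35 each, +1 to first 0

Closure order: Juniper, Ironridge, Cedarfen, Elkhorn, Briarlake, Hollowpine
Last habitat: Greywater with 74 animals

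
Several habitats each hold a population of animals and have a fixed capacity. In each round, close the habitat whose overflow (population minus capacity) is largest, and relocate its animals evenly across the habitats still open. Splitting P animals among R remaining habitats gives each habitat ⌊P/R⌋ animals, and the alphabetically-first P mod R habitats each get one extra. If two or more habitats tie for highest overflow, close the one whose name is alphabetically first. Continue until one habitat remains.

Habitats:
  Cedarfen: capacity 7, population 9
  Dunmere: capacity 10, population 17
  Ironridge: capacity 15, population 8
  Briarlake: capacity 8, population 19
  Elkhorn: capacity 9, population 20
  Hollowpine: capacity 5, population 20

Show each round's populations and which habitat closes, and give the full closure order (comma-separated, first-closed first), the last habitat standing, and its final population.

Closure order: Hollowpine, Briarlake, Elkhorn, Dunmere, Cedarfen
Last habitat: Ironridge with 93 animals

Round 1: Briarlake=19 Cedarfen=9 Dunmere=17 Elkhorn=20 Hollowpine=20 Ironridge=8 → close Hollowpine (overflow 15)
  20÷5 = 4 each, +1 to first 0
Round 2: Briarlake=23 Cedarfen=13 Dunmere=21 Elkhorn=24 Ironridge=12 → close Briarlake (overflow 15)
  23÷4 = 5 each, +1 to first 3
Round 3: Cedarfen=19 Dunmere=27 Elkhorn=30 Ironridge=17 → close Elkhorn (overflow 21)
  30÷3 = 10 each, +1 to first 0
Round 4: Cedarfen=29 Dunmere=37 Ironridge=27 → close Dunmere (overflow 27)
  37÷2 = 18 each, +1 to first 1
Round 5: Cedarfen=48 Ironridge=45 → close Cedarfen (overflow 41)
  48÷1 = 48 each, +1 to first 0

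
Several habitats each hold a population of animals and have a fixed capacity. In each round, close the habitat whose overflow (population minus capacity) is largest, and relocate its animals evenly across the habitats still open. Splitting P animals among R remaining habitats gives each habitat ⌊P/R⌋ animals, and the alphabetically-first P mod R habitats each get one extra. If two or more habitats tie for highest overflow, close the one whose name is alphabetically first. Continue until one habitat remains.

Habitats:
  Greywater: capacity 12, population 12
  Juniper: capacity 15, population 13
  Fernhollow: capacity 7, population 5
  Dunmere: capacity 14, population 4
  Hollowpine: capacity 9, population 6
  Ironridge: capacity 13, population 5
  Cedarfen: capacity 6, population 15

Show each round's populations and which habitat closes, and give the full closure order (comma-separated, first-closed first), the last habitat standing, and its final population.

Closure order: Cedarfen, Greywater, Fernhollow, Hollowpine, Juniper, Ironridge
Last habitat: Dunmere with 60 animals

Round 1: Cedarfen=15 Dunmere=4 Fernhollow=5 Greywater=12 Hollowpine=6 Ironridge=5 Juniper=13 → close Cedarfen (overflow 9)
  15÷6 = 2 each, +1 to first 3
Round 2: Dunmere=7 Fernhollow=8 Greywater=15 Hollowpine=8 Ironridge=7 Juniper=15 → close Greywater (overflow 3)
  15÷5 = 3 each, +1 to first 0
Round 3: Dunmere=10 Fernhollow=11 Hollowpine=11 Ironridge=10 Juniper=18 → close Fernhollow (overflow 4)
  11÷4 = 2 each, +1 to first 3
Round 4: Dunmere=13 Hollowpine=14 Ironridge=13 Juniper=20 → close Hollowpine (overflow 5)
  14÷3 = 4 each, +1 to first 2
Round 5: Dunmere=18 Ironridge=18 Juniper=24 → close Juniper (overflow 9)
  24÷2 = 12 each, +1 to first 0
Round 6: Dunmere=30 Ironridge=30 → close Ironridge (overflow 17)
  30÷1 = 30 each, +1 to first 0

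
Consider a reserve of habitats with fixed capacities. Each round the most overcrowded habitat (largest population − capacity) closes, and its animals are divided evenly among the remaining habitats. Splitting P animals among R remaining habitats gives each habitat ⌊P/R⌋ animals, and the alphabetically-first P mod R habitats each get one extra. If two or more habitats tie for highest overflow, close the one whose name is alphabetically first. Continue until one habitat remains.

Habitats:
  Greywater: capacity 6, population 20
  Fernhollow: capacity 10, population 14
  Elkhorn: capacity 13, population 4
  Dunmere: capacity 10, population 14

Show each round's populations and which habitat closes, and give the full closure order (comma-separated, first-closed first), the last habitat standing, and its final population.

Closure order: Greywater, Dunmere, Fernhollow
Last habitat: Elkhorn with 52 animals

Round 1: Dunmere=14 Elkhorn=4 Fernhollow=14 Greywater=20 → close Greywater (overflow 14)
  20÷3 = 6 each, +1 to first 2
Round 2: Dunmere=21 Elkhorn=11 Fernhollow=20 → close Dunmere (overflow 11)
  21÷2 = 10 each, +1 to first 1
Round 3: Elkhorn=22 Fernhollow=30 → close Fernhollow (overflow 20)
  30÷1 = 30 each, +1 to first 0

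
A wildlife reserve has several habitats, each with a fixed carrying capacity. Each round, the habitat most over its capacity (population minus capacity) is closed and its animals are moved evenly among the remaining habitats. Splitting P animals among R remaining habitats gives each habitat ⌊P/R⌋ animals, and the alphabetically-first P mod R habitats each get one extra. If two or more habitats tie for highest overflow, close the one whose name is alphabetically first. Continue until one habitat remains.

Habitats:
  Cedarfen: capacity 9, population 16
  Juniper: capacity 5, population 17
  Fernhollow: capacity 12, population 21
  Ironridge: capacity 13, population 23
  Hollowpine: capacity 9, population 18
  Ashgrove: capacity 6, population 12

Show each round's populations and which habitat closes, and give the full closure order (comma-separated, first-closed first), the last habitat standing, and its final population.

Round 1: Ashgrove=12 Cedarfen=16 Fernhollow=21 Hollowpine=18 Ironridge=23 Juniper=17 → close Juniper (overflow 12)
  17÷5 = 3 each, +1 to first 2
Round 2: Ashgrove=16 Cedarfen=20 Fernhollow=24 Hollowpine=21 Ironridge=26 → close Ironridge (overflow 13)
  26÷4 = 6 each, +1 to first 2
Round 3: Ashgrove=23 Cedarfen=27 Fernhollow=30 Hollowpine=27 → close Cedarfen (overflow 18)
  27÷3 = 9 each, +1 to first 0
Round 4: Ashgrove=32 Fernhollow=39 Hollowpine=36 → close Fernhollow (overflow 27)
  39÷2 = 19 each, +1 to first 1
Round 5: Ashgrove=52 Hollowpine=55 → close Ashgrove (overflow 46)
  52÷1 = 52 each, +1 to first 0

Closure order: Juniper, Ironridge, Cedarfen, Fernhollow, Ashgrove
Last habitat: Hollowpine with 107 animals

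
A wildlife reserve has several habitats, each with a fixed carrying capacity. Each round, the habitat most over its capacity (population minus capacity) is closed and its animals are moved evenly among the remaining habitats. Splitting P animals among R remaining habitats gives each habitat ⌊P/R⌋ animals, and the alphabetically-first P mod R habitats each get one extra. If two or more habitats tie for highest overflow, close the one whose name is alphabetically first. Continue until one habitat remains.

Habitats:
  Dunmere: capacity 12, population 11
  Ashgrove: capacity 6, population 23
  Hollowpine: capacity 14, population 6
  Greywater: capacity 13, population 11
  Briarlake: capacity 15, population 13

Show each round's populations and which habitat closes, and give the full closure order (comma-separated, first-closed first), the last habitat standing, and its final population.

Round 1: Ashgrove=23 Briarlake=13 Dunmere=11 Greywater=11 Hollowpine=6 → close Ashgrove (overflow 17)
  23÷4 = 5 each, +1 to first 3
Round 2: Briarlake=19 Dunmere=17 Greywater=17 Hollowpine=11 → close Dunmere (overflow 5)
  17÷3 = 5 each, +1 to first 2
Round 3: Briarlake=25 Greywater=23 Hollowpine=16 → close Briarlake (overflow 10)
  25÷2 = 12 each, +1 to first 1
Round 4: Greywater=36 Hollowpine=28 → close Greywater (overflow 23)
  36÷1 = 36 each, +1 to first 0

Closure order: Ashgrove, Dunmere, Briarlake, Greywater
Last habitat: Hollowpine with 64 animals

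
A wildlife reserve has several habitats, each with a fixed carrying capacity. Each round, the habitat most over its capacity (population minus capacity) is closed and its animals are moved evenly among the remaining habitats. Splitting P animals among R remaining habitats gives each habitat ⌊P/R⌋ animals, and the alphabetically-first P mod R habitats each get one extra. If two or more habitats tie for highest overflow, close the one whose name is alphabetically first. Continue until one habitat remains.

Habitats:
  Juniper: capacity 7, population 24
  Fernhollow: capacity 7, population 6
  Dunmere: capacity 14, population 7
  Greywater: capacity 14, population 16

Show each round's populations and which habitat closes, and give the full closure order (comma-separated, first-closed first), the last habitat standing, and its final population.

Closure order: Juniper, Greywater, Fernhollow
Last habitat: Dunmere with 53 animals

Round 1: Dunmere=7 Fernhollow=6 Greywater=16 Juniper=24 → close Juniper (overflow 17)
  24÷3 = 8 each, +1 to first 0
Round 2: Dunmere=15 Fernhollow=14 Greywater=24 → close Greywater (overflow 10)
  24÷2 = 12 each, +1 to first 0
Round 3: Dunmere=27 Fernhollow=26 → close Fernhollow (overflow 19)
  26÷1 = 26 each, +1 to first 0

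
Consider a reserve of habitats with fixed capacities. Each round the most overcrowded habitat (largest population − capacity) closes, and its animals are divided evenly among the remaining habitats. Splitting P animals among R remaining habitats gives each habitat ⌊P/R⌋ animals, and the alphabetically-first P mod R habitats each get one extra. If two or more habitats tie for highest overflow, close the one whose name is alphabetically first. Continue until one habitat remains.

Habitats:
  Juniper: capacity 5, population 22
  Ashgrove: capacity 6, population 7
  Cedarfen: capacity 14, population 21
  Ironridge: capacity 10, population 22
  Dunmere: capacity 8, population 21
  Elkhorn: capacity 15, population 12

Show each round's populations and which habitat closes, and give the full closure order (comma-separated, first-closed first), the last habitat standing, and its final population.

Round 1: Ashgrove=7 Cedarfen=21 Dunmere=21 Elkhorn=12 Ironridge=22 Juniper=22 → close Juniper (overflow 17)
  22÷5 = 4 each, +1 to first 2
Round 2: Ashgrove=12 Cedarfen=26 Dunmere=25 Elkhorn=16 Ironridge=26 → close Dunmere (overflow 17)
  25÷4 = 6 each, +1 to first 1
Round 3: Ashgrove=19 Cedarfen=32 Elkhorn=22 Ironridge=32 → close Ironridge (overflow 22)
  32÷3 = 10 each, +1 to first 2
Round 4: Ashgrove=30 Cedarfen=43 Elkhorn=32 → close Cedarfen (overflow 29)
  43÷2 = 21 each, +1 to first 1
Round 5: Ashgrove=52 Elkhorn=53 → close Ashgrove (overflow 46)
  52÷1 = 52 each, +1 to first 0

Closure order: Juniper, Dunmere, Ironridge, Cedarfen, Ashgrove
Last habitat: Elkhorn with 105 animals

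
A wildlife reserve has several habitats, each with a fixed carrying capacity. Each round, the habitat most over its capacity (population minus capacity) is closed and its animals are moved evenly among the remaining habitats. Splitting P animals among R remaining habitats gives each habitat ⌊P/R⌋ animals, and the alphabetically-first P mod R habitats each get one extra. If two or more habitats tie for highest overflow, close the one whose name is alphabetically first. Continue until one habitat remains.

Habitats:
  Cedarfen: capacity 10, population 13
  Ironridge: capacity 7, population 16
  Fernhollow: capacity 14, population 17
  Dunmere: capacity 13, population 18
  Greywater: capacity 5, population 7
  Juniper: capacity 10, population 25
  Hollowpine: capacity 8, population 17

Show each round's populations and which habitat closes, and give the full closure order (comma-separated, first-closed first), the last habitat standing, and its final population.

Closure order: Juniper, Hollowpine, Ironridge, Cedarfen, Dunmere, Fernhollow
Last habitat: Greywater with 113 animals

Round 1: Cedarfen=13 Dunmere=18 Fernhollow=17 Greywater=7 Hollowpine=17 Ironridge=16 Juniper=25 → close Juniper (overflow 15)
  25÷6 = 4 each, +1 to first 1
Round 2: Cedarfen=18 Dunmere=22 Fernhollow=21 Greywater=11 Hollowpine=21 Ironridge=20 → close Hollowpine (overflow 13)
  21÷5 = 4 each, +1 to first 1
Round 3: Cedarfen=23 Dunmere=26 Fernhollow=25 Greywater=15 Ironridge=24 → close Ironridge (overflow 17)
  24÷4 = 6 each, +1 to first 0
Round 4: Cedarfen=29 Dunmere=32 Fernhollow=31 Greywater=21 → close Cedarfen (overflow 19)
  29÷3 = 9 each, +1 to first 2
Round 5: Dunmere=42 Fernhollow=41 Greywater=30 → close Dunmere (overflow 29)
  42÷2 = 21 each, +1 to first 0
Round 6: Fernhollow=62 Greywater=51 → close Fernhollow (overflow 48)
  62÷1 = 62 each, +1 to first 0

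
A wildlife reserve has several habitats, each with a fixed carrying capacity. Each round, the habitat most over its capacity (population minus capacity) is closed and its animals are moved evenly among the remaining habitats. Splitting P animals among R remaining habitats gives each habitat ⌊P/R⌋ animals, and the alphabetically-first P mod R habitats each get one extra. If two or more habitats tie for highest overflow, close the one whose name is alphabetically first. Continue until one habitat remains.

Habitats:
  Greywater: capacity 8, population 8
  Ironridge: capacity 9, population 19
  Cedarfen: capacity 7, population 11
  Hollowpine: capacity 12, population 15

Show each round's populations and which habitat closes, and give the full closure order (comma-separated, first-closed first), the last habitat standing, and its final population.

Closure order: Ironridge, Cedarfen, Hollowpine
Last habitat: Greywater with 53 animals

Round 1: Cedarfen=11 Greywater=8 Hollowpine=15 Ironridge=19 → close Ironridge (overflow 10)
  19÷3 = 6 each, +1 to first 1
Round 2: Cedarfen=18 Greywater=14 Hollowpine=21 → close Cedarfen (overflow 11)
  18÷2 = 9 each, +1 to first 0
Round 3: Greywater=23 Hollowpine=30 → close Hollowpine (overflow 18)
  30÷1 = 30 each, +1 to first 0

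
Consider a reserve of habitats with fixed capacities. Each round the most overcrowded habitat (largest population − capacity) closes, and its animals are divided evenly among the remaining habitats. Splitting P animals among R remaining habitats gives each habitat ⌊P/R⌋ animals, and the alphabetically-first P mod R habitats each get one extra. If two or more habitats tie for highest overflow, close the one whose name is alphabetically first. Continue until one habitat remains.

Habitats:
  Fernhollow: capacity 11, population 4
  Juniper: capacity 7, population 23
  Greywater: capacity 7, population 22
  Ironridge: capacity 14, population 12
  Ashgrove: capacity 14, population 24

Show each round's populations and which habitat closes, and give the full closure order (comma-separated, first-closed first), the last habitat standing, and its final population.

Closure order: Juniper, Greywater, Ashgrove, Ironridge
Last habitat: Fernhollow with 85 animals

Round 1: Ashgrove=24 Fernhollow=4 Greywater=22 Ironridge=12 Juniper=23 → close Juniper (overflow 16)
  23÷4 = 5 each, +1 to first 3
Round 2: Ashgrove=30 Fernhollow=10 Greywater=28 Ironridge=17 → close Greywater (overflow 21)
  28÷3 = 9 each, +1 to first 1
Round 3: Ashgrove=40 Fernhollow=19 Ironridge=26 → close Ashgrove (overflow 26)
  40÷2 = 20 each, +1 to first 0
Round 4: Fernhollow=39 Ironridge=46 → close Ironridge (overflow 32)
  46÷1 = 46 each, +1 to first 0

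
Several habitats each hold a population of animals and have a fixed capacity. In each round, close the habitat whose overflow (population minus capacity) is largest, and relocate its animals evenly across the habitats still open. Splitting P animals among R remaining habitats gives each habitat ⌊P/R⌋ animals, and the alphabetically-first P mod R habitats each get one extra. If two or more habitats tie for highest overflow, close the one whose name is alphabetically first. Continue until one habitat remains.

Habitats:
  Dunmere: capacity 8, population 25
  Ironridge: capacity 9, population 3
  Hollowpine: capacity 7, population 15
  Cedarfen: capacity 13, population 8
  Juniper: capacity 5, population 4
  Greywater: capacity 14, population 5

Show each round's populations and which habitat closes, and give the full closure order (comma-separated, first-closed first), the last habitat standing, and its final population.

Closure order: Dunmere, Hollowpine, Juniper, Cedarfen, Ironridge
Last habitat: Greywater with 60 animals

Round 1: Cedarfen=8 Dunmere=25 Greywater=5 Hollowpine=15 Ironridge=3 Juniper=4 → close Dunmere (overflow 17)
  25÷5 = 5 each, +1 to first 0
Round 2: Cedarfen=13 Greywater=10 Hollowpine=20 Ironridge=8 Juniper=9 → close Hollowpine (overflow 13)
  20÷4 = 5 each, +1 to first 0
Round 3: Cedarfen=18 Greywater=15 Ironridge=13 Juniper=14 → close Juniper (overflow 9)
  14÷3 = 4 each, +1 to first 2
Round 4: Cedarfen=23 Greywater=20 Ironridge=17 → close Cedarfen (overflow 10)
  23÷2 = 11 each, +1 to first 1
Round 5: Greywater=32 Ironridge=28 → close Ironridge (overflow 19)
  28÷1 = 28 each, +1 to first 0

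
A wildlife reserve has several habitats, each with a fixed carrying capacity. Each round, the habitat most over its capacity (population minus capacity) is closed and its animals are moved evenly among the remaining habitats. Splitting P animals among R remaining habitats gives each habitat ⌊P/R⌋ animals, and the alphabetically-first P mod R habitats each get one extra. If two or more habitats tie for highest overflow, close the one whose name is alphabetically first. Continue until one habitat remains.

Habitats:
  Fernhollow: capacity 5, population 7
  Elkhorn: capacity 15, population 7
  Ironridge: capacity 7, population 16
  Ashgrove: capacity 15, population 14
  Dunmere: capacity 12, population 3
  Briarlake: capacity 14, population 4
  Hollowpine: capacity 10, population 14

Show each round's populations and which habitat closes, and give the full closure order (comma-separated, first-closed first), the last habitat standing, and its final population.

Round 1: Ashgrove=14 Briarlake=4 Dunmere=3 Elkhorn=7 Fernhollow=7 Hollowpine=14 Ironridge=16 → close Ironridge (overflow 9)
  16÷6 = 2 each, +1 to first 4
Round 2: Ashgrove=17 Briarlake=7 Dunmere=6 Elkhorn=10 Fernhollow=9 Hollowpine=16 → close Hollowpine (overflow 6)
  16÷5 = 3 each, +1 to first 1
Round 3: Ashgrove=21 Briarlake=10 Dunmere=9 Elkhorn=13 Fernhollow=12 → close Fernhollow (overflow 7)
  12÷4 = 3 each, +1 to first 0
Round 4: Ashgrove=24 Briarlake=13 Dunmere=12 Elkhorn=16 → close Ashgrove (overflow 9)
  24÷3 = 8 each, +1 to first 0
Round 5: Briarlake=21 Dunmere=20 Elkhorn=24 → close Elkhorn (overflow 9)
  24÷2 = 12 each, +1 to first 0
Round 6: Briarlake=33 Dunmere=32 → close Dunmere (overflow 20)
  32÷1 = 32 each, +1 to first 0

Closure order: Ironridge, Hollowpine, Fernhollow, Ashgrove, Elkhorn, Dunmere
Last habitat: Briarlake with 65 animals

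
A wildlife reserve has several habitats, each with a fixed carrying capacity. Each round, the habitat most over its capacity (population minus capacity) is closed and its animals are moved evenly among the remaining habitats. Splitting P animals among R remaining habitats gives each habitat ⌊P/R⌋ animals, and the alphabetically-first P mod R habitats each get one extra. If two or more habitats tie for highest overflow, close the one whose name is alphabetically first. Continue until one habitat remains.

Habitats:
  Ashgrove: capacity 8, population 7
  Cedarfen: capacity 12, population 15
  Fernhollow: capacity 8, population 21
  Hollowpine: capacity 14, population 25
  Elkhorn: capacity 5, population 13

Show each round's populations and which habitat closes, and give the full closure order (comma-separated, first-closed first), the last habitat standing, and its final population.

Closure order: Fernhollow, Hollowpine, Elkhorn, Cedarfen
Last habitat: Ashgrove with 81 animals

Round 1: Ashgrove=7 Cedarfen=15 Elkhorn=13 Fernhollow=21 Hollowpine=25 → close Fernhollow (overflow 13)
  21÷4 = 5 each, +1 to first 1
Round 2: Ashgrove=13 Cedarfen=20 Elkhorn=18 Hollowpine=30 → close Hollowpine (overflow 16)
  30÷3 = 10 each, +1 to first 0
Round 3: Ashgrove=23 Cedarfen=30 Elkhorn=28 → close Elkhorn (overflow 23)
  28÷2 = 14 each, +1 to first 0
Round 4: Ashgrove=37 Cedarfen=44 → close Cedarfen (overflow 32)
  44÷1 = 44 each, +1 to first 0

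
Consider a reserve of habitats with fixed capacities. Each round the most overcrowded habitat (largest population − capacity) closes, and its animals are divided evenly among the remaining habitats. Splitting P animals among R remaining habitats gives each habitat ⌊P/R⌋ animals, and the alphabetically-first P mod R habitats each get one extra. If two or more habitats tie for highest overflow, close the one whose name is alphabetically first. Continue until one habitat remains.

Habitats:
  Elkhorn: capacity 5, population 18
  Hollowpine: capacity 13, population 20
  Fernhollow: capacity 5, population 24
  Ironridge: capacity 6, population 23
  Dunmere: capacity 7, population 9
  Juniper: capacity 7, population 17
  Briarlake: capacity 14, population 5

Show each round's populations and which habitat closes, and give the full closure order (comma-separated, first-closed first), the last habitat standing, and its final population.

Round 1: Briarlake=5 Dunmere=9 Elkhorn=18 Fernhollow=24 Hollowpine=20 Ironridge=23 Juniper=17 → close Fernhollow (overflow 19)
  24÷6 = 4 each, +1 to first 0
Round 2: Briarlake=9 Dunmere=13 Elkhorn=22 Hollowpine=24 Ironridge=27 Juniper=21 → close Ironridge (overflow 21)
  27÷5 = 5 each, +1 to first 2
Round 3: Briarlake=15 Dunmere=19 Elkhorn=27 Hollowpine=29 Juniper=26 → close Elkhorn (overflow 22)
  27÷4 = 6 each, +1 to first 3
Round 4: Briarlake=22 Dunmere=26 Hollowpine=36 Juniper=32 → close Juniper (overflow 25)
  32÷3 = 10 each, +1 to first 2
Round 5: Briarlake=33 Dunmere=37 Hollowpine=46 → close Hollowpine (overflow 33)
  46÷2 = 23 each, +1 to first 0
Round 6: Briarlake=56 Dunmere=60 → close Dunmere (overflow 53)
  60÷1 = 60 each, +1 to first 0

Closure order: Fernhollow, Ironridge, Elkhorn, Juniper, Hollowpine, Dunmere
Last habitat: Briarlake with 116 animals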